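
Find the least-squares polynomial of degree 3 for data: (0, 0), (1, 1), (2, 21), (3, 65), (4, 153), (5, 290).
-5/42 + (-667/252)x + (29/12)x² + (35/18)x³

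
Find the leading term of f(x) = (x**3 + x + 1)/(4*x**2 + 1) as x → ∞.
x/4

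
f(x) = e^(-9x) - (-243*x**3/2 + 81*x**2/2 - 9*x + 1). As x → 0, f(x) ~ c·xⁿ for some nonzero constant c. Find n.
4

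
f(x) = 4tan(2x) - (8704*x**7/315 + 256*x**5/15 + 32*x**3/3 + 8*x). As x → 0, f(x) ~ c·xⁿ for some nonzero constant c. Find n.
9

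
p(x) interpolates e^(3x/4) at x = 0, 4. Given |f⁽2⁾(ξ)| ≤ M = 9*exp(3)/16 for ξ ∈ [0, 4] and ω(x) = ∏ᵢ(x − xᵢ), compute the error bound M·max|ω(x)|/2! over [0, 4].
9*exp(3)/8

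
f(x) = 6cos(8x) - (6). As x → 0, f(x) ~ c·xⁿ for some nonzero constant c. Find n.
2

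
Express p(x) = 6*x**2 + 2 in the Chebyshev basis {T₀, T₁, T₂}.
(5)T₀ + (3)T₂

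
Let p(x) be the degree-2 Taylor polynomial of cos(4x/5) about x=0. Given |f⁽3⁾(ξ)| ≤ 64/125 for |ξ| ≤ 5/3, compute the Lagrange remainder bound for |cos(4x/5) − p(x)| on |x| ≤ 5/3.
32/81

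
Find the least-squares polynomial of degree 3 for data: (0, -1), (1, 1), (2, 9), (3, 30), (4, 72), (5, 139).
-115/126 + (67/108)x + (-2/63)x² + (119/108)x³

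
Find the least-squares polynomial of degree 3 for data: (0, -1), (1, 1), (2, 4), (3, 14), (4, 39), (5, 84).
-62/63 + (1409/378)x + (-719/252)x² + (119/108)x³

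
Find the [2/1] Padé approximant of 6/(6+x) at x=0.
1/(x/6 + 1)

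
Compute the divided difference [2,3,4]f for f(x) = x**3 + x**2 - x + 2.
10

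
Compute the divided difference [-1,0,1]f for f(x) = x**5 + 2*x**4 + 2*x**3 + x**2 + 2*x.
3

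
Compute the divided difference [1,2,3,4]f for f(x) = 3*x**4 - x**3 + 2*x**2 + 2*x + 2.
29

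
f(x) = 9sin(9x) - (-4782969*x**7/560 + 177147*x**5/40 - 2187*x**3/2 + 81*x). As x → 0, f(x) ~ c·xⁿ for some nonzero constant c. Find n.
9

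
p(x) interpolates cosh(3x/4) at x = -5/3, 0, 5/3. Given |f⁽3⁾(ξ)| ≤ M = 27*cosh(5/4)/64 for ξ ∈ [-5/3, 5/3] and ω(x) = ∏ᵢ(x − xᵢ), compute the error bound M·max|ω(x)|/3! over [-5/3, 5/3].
125*sqrt(3)*cosh(5/4)/1728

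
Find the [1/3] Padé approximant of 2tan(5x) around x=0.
10*x/(1 - 25*x**2/3)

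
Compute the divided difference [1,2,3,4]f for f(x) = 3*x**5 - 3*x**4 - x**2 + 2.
165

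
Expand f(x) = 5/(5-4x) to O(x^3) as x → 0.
1 + 4*x/5 + 16*x**2/25 + O(x**3)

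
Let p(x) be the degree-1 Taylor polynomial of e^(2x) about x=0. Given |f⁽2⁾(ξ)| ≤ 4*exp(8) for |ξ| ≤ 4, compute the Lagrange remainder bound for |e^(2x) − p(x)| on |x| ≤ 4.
32*exp(8)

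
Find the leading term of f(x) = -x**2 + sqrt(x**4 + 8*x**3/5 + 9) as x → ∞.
4*x/5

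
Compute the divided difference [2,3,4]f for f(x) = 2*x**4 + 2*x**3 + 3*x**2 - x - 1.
131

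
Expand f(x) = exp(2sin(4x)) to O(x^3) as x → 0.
1 + 8*x + 32*x**2 + O(x**3)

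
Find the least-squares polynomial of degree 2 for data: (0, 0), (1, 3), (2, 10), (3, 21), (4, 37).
3/35 + (22/35)x + (15/7)x²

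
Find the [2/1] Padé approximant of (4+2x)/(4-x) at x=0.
(x/2 + 1)/(1 - x/4)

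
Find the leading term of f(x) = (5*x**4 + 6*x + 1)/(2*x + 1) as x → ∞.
5*x**3/2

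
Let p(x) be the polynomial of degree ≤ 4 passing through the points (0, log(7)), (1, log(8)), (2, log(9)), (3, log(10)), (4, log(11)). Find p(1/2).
-35*log(3)/32 - 5*log(11)/128 + 7*log(10)/32 + 35*log(7)/128 + 105*log(2)/32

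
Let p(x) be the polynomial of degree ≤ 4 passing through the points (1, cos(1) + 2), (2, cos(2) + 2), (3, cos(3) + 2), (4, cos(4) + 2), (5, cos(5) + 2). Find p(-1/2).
1485*cos(3)/64 + 315*cos(5)/128 + 2 + 1155*cos(1)/128 - 385*cos(4)/32 - 693*cos(2)/32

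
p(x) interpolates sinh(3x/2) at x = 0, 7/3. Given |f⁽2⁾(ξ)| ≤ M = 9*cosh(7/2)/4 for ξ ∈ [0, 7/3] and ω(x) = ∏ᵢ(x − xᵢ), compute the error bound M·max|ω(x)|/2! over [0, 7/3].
49*cosh(7/2)/32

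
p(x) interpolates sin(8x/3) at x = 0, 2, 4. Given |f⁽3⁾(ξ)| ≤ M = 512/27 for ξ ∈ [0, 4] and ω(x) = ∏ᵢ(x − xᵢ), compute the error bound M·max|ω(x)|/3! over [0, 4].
4096*sqrt(3)/729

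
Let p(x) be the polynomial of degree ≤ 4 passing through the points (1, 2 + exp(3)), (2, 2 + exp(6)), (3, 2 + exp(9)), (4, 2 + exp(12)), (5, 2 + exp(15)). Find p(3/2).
-5*exp(15)/128 - 35*exp(9)/64 + 2 + 35*exp(3)/128 + 35*exp(6)/32 + 7*exp(12)/32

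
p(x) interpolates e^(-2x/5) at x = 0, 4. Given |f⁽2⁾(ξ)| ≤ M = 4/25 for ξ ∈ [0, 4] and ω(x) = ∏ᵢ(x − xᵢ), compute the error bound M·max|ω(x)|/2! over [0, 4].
8/25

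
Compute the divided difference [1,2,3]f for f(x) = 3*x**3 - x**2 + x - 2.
17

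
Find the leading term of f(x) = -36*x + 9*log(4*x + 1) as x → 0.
-72*x**2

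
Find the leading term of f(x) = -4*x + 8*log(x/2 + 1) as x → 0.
-x**2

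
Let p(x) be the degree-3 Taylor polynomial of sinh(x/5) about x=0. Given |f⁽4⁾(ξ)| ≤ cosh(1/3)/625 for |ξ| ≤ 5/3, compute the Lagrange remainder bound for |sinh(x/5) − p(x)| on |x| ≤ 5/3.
cosh(1/3)/1944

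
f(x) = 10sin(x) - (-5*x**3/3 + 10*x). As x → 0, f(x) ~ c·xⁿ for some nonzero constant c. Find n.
5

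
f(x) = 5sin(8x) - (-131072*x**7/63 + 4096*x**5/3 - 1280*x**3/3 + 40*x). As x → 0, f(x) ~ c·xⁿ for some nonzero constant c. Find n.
9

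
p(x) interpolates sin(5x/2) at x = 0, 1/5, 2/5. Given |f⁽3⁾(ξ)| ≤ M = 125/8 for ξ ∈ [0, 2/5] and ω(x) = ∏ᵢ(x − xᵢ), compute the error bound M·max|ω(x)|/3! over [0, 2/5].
sqrt(3)/216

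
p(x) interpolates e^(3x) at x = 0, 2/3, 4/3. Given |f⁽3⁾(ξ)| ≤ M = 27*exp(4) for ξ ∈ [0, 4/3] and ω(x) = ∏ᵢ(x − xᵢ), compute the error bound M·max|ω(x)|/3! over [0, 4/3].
8*sqrt(3)*exp(4)/27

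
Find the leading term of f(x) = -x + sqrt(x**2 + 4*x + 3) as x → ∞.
2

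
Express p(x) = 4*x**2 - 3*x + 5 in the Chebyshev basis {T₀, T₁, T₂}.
(7)T₀ + (-3)T₁ + (2)T₂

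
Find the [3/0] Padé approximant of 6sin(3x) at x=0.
-27*x**3 + 18*x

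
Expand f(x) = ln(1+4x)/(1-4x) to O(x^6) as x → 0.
4*x + 8*x**2 + 160*x**3/3 + 448*x**4/3 + 12032*x**5/15 + O(x**6)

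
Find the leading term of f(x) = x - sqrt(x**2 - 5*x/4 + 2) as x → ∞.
5/8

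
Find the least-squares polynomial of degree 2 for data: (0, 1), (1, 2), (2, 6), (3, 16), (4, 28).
1 + (-6/5)x + (2)x²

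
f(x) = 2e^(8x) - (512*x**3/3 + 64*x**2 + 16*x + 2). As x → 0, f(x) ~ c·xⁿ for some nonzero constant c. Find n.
4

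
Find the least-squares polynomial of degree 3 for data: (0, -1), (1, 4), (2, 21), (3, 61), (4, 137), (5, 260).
-64/63 + (1219/378)x + (-1/9)x² + (107/54)x³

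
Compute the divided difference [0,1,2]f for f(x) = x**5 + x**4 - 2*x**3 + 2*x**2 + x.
18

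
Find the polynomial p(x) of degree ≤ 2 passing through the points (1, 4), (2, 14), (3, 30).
3*x**2 + x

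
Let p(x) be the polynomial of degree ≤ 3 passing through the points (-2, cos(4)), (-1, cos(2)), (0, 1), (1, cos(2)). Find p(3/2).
-35/16 + 7*cos(2)/2 - 5*cos(4)/16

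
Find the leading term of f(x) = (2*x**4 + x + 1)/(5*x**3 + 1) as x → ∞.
2*x/5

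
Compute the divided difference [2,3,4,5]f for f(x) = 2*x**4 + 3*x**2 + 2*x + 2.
28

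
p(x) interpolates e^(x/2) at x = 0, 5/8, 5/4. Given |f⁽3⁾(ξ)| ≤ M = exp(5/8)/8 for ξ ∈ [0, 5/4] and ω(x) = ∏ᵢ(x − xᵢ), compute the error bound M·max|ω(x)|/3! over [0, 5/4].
125*sqrt(3)*exp(5/8)/110592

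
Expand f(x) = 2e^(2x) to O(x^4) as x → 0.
2 + 4*x + 4*x**2 + 8*x**3/3 + O(x**4)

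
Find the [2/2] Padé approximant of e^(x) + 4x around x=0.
(-7*x**2/12 + 67*x/14 + 1)/(-x**2/84 - 3*x/14 + 1)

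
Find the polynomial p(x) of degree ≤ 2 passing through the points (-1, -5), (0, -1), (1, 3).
4*x - 1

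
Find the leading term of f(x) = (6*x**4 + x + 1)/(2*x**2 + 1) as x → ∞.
3*x**2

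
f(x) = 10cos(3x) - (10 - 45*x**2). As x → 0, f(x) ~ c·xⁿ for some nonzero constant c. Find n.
4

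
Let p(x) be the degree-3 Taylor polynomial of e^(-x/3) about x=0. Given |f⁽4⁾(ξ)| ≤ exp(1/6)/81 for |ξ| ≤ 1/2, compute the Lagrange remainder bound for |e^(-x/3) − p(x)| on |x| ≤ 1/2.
exp(1/6)/31104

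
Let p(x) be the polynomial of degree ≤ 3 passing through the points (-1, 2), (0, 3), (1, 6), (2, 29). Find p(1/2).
25/8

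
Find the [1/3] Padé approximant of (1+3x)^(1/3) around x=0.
(5*x/2 + 1)/(x**3/3 - x**2/2 + 3*x/2 + 1)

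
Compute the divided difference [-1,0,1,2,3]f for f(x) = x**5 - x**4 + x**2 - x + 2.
4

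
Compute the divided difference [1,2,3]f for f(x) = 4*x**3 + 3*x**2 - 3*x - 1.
27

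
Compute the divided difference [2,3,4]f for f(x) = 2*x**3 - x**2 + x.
17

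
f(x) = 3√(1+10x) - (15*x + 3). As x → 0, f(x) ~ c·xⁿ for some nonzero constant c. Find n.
2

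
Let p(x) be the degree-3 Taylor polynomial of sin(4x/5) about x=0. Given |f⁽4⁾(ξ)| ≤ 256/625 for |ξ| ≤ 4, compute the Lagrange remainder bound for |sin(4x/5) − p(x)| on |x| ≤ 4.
8192/1875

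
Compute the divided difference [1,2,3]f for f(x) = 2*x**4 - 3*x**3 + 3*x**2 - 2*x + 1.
35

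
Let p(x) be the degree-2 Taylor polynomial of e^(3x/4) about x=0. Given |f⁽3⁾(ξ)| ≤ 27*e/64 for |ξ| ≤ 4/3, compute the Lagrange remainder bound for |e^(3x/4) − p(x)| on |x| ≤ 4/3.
e/6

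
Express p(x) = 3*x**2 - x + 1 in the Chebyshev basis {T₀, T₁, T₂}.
(5/2)T₀ - T₁ + (3/2)T₂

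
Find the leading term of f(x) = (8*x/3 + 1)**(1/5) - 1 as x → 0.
8*x/15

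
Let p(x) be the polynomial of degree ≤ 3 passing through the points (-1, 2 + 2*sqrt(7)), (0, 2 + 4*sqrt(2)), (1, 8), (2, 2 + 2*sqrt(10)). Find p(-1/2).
1/8 + sqrt(10)/8 + 5*sqrt(7)/8 + 15*sqrt(2)/4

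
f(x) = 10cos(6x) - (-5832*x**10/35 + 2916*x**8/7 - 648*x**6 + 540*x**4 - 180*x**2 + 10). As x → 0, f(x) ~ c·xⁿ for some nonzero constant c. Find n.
12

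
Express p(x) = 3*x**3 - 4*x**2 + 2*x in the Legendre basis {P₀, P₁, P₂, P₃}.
(-4/3)P₀ + (19/5)P₁ + (-8/3)P₂ + (6/5)P₃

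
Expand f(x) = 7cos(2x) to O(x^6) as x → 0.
7 - 14*x**2 + 14*x**4/3 + O(x**6)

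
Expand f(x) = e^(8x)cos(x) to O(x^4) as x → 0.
1 + 8*x + 63*x**2/2 + 244*x**3/3 + O(x**4)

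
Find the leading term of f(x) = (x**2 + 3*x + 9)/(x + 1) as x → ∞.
x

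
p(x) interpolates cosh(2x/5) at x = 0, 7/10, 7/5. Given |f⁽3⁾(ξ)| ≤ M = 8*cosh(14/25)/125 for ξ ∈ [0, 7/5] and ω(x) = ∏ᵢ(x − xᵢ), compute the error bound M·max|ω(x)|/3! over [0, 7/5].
343*sqrt(3)*cosh(14/25)/421875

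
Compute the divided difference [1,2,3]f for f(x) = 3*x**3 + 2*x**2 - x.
20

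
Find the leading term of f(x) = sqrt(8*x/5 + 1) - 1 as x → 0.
4*x/5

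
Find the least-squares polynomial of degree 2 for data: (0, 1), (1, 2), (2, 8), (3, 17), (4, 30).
6/7 + (-29/70)x + (27/14)x²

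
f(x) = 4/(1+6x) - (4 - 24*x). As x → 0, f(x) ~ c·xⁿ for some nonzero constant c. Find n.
2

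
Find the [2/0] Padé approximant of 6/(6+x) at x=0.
x**2/36 - x/6 + 1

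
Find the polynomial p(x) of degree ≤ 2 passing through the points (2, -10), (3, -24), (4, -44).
-3*x**2 + x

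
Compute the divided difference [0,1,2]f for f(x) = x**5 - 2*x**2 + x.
13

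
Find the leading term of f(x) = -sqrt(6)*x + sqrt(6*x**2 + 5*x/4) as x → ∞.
5*sqrt(6)/48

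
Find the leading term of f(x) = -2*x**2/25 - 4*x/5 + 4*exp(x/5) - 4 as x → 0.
2*x**3/375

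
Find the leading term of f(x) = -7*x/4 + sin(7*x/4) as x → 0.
-343*x**3/384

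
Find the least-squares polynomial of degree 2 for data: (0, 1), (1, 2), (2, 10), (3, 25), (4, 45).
29/35 + (-123/70)x + (45/14)x²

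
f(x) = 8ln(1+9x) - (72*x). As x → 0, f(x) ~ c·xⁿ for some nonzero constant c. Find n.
2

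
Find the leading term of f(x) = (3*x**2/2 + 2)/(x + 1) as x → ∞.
3*x/2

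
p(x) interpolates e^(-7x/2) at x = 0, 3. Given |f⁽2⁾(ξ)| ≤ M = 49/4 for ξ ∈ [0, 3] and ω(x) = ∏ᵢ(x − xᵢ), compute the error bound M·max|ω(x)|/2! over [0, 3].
441/32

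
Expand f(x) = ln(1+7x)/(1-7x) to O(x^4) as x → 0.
7*x + 49*x**2/2 + 1715*x**3/6 + O(x**4)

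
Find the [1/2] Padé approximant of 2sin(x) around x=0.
2*x/(x**2/6 + 1)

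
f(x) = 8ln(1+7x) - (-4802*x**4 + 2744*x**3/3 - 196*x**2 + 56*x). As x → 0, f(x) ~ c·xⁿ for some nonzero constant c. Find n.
5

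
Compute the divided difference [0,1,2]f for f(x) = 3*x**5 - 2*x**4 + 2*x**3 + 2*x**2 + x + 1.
39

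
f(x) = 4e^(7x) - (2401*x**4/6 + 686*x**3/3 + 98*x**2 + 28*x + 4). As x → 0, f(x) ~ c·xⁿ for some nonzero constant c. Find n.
5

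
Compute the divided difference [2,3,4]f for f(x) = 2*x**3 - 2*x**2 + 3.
16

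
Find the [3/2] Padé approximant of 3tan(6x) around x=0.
(-216*x**3/5 + 18*x)/(1 - 72*x**2/5)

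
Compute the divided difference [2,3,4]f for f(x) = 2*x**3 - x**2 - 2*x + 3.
17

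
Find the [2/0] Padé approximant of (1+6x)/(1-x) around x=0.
7*x**2 + 7*x + 1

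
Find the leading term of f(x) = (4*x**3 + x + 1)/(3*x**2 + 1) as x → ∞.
4*x/3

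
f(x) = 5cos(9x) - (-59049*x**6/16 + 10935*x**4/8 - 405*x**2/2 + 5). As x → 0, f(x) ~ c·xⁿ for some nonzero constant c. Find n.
8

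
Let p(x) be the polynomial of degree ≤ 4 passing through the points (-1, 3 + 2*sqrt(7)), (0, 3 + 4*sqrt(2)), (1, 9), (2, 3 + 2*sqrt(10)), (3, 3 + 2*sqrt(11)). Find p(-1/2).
-9/32 - 5*sqrt(11)/64 + 7*sqrt(10)/16 + 35*sqrt(7)/64 + 35*sqrt(2)/8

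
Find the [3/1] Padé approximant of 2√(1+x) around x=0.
(-x**3/32 + 3*x**2/8 + 9*x/4 + 2)/(5*x/8 + 1)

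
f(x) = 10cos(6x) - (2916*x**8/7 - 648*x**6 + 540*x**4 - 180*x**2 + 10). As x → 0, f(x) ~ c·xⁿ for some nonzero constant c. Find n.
10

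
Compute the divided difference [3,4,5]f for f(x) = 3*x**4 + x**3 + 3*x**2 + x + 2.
306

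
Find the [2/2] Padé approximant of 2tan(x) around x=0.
2*x/(1 - x**2/3)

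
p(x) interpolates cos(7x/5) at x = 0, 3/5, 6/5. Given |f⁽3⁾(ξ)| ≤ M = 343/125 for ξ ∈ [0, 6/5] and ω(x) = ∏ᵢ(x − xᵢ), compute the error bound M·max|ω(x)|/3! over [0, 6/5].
343*sqrt(3)/15625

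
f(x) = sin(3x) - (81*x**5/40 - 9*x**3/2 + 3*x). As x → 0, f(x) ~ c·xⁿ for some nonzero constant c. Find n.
7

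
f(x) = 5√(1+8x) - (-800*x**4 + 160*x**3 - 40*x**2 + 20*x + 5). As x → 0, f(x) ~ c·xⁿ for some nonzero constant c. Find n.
5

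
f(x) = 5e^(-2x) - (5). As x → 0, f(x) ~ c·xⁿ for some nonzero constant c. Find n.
1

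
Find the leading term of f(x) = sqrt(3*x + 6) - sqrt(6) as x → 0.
sqrt(6)*x/4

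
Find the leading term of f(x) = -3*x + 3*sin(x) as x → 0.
-x**3/2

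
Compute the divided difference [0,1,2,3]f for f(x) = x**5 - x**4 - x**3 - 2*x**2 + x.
18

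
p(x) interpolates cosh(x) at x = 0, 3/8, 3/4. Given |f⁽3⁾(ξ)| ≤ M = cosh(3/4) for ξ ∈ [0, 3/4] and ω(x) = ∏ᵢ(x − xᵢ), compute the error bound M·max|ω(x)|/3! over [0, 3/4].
sqrt(3)*cosh(3/4)/512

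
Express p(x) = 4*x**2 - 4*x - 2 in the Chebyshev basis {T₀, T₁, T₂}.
(-4)T₁ + (2)T₂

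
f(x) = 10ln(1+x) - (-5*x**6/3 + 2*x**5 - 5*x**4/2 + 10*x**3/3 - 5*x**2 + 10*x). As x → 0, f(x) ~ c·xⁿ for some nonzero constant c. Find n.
7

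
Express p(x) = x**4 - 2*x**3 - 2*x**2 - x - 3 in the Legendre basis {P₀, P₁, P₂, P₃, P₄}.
(-52/15)P₀ + (-11/5)P₁ + (-16/21)P₂ + (-4/5)P₃ + (8/35)P₄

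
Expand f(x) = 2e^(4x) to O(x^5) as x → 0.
2 + 8*x + 16*x**2 + 64*x**3/3 + 64*x**4/3 + O(x**5)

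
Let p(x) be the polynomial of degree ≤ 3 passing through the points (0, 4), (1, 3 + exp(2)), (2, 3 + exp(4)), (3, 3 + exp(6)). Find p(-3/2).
-35*exp(6)/16 - 189*exp(2)/16 + 153/16 + 135*exp(4)/16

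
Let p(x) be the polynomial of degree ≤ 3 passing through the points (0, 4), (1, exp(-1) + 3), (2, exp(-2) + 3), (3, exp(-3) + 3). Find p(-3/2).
(-189*exp(2) - 35 + 135*e + 153*exp(3))*exp(-3)/16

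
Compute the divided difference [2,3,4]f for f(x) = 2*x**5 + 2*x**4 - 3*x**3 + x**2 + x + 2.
654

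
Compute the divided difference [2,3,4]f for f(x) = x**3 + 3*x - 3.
9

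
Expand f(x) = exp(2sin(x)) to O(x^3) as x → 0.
1 + 2*x + 2*x**2 + O(x**3)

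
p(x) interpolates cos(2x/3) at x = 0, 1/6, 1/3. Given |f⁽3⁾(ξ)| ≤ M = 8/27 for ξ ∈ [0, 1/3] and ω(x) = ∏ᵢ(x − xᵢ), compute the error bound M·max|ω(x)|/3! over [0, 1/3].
sqrt(3)/19683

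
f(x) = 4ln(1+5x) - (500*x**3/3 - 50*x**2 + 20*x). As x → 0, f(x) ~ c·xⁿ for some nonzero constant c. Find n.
4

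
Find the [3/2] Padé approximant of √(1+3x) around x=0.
(27*x**3/32 + 81*x**2/16 + 9*x/2 + 1)/(27*x**2/16 + 3*x + 1)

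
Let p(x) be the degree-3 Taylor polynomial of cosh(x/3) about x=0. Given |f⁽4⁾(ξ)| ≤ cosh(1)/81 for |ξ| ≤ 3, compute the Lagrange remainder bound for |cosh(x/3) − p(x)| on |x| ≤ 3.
cosh(1)/24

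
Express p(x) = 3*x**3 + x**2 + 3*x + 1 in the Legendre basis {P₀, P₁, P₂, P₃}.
(4/3)P₀ + (24/5)P₁ + (2/3)P₂ + (6/5)P₃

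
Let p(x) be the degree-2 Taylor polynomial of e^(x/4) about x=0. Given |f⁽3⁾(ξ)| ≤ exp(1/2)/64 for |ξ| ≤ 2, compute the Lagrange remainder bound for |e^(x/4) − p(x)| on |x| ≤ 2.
exp(1/2)/48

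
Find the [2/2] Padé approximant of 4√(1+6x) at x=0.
(45*x**2 + 30*x + 4)/(9*x**2/4 + 9*x/2 + 1)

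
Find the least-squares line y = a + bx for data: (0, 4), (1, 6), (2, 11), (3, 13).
a = 37/10, b = 16/5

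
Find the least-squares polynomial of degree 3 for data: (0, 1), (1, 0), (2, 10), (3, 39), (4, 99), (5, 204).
7/9 + (-277/378)x + (-80/63)x² + (103/54)x³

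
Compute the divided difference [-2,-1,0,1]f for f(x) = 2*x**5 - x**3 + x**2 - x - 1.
9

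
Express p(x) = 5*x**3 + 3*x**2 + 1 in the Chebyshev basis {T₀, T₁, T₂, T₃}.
(5/2)T₀ + (15/4)T₁ + (3/2)T₂ + (5/4)T₃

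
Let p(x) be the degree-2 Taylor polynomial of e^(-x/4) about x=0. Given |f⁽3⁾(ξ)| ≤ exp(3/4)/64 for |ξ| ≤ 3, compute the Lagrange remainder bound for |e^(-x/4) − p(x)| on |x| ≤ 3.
9*exp(3/4)/128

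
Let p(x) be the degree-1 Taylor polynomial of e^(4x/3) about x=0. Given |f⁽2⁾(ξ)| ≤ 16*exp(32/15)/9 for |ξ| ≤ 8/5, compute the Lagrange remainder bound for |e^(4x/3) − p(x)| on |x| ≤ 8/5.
512*exp(32/15)/225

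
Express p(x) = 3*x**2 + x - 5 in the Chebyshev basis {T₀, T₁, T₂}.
(-7/2)T₀ + T₁ + (3/2)T₂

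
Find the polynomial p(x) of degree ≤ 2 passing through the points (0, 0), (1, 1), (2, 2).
x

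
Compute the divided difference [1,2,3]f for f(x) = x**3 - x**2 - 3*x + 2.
5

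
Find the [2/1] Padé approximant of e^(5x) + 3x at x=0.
(-5*x**2/6 + 19*x/3 + 1)/(1 - 5*x/3)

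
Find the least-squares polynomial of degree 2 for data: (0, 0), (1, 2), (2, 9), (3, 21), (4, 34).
-12/35 + (69/70)x + (27/14)x²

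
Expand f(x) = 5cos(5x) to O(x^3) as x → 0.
5 - 125*x**2/2 + O(x**3)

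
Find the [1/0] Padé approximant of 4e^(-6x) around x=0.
4 - 24*x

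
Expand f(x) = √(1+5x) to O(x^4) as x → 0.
1 + 5*x/2 - 25*x**2/8 + 125*x**3/16 + O(x**4)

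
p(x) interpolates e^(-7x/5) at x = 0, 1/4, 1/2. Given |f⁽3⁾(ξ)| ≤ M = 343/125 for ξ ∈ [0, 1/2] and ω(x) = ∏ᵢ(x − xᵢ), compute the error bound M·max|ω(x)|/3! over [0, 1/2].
343*sqrt(3)/216000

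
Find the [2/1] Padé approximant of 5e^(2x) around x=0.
(10*x**2/3 + 20*x/3 + 5)/(1 - 2*x/3)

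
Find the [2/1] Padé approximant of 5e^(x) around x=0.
(5*x**2/6 + 10*x/3 + 5)/(1 - x/3)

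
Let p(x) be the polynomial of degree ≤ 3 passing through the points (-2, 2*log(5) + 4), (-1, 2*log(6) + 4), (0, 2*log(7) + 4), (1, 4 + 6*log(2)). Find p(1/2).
4 + log(14*2**(1/4)*3**(3/8)*5**(1/8)*7**(7/8)/3)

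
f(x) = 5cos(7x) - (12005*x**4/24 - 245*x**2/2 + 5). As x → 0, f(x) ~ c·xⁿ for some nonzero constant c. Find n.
6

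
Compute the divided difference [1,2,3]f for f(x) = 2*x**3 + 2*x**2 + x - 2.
14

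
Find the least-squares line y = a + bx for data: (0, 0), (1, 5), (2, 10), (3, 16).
a = -1/5, b = 53/10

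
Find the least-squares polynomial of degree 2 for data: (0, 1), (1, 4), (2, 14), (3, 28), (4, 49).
32/35 + (4/7)x + (20/7)x²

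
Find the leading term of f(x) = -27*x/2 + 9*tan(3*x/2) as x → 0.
81*x**3/8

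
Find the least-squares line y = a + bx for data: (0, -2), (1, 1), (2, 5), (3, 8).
a = -21/10, b = 17/5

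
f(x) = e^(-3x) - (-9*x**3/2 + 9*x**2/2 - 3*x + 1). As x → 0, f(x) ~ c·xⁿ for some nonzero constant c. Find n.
4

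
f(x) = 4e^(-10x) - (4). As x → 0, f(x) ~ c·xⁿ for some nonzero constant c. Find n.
1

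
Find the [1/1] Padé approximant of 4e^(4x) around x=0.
(8*x + 4)/(1 - 2*x)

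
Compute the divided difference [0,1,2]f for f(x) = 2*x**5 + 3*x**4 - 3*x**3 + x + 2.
42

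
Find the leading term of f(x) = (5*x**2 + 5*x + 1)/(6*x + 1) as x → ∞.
5*x/6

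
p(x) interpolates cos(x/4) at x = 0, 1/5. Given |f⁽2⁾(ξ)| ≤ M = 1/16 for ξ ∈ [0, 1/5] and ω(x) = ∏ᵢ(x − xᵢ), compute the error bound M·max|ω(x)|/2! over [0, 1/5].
1/3200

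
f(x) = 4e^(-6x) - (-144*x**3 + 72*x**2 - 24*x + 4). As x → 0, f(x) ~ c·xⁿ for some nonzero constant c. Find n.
4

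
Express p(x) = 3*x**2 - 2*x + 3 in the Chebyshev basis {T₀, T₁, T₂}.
(9/2)T₀ + (-2)T₁ + (3/2)T₂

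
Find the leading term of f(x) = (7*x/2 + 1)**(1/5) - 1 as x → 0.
7*x/10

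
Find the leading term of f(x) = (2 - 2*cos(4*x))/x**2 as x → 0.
16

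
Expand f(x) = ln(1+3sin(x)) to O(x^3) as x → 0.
3*x - 9*x**2/2 + O(x**3)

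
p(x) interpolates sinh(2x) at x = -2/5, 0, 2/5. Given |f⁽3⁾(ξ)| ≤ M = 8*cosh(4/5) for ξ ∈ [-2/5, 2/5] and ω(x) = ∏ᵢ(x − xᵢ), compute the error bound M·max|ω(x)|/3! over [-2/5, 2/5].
64*sqrt(3)*cosh(4/5)/3375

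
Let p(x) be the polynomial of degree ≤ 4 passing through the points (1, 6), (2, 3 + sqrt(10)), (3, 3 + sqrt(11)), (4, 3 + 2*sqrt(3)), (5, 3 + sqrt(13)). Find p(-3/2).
-2145*sqrt(10)/32 - 1365*sqrt(3)/16 + 1155*sqrt(13)/128 + 9393/128 + 5005*sqrt(11)/64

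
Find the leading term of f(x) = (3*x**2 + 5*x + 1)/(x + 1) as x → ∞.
3*x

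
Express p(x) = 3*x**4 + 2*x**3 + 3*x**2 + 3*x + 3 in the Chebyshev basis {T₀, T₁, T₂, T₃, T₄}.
(45/8)T₀ + (9/2)T₁ + (3)T₂ + (1/2)T₃ + (3/8)T₄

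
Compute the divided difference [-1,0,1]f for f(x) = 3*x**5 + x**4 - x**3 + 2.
1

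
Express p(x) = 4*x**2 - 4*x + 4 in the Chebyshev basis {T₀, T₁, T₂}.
(6)T₀ + (-4)T₁ + (2)T₂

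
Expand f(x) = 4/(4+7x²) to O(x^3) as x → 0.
1 - 7*x**2/4 + O(x**3)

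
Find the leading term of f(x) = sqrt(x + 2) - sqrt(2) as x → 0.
sqrt(2)*x/4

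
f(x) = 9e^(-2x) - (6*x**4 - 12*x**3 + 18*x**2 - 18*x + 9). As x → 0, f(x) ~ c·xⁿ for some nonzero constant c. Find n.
5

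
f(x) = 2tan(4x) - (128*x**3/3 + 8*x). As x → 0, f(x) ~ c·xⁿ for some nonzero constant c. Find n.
5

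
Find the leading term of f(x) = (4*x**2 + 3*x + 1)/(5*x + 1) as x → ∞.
4*x/5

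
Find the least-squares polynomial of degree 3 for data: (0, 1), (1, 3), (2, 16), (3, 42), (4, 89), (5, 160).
58/63 + (-313/378)x + (607/252)x² + (89/108)x³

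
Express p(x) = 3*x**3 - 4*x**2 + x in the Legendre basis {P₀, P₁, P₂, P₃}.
(-4/3)P₀ + (14/5)P₁ + (-8/3)P₂ + (6/5)P₃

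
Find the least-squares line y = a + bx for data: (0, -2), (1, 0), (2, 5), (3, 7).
a = -23/10, b = 16/5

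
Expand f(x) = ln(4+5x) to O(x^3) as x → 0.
log(4) + 5*x/4 - 25*x**2/32 + O(x**3)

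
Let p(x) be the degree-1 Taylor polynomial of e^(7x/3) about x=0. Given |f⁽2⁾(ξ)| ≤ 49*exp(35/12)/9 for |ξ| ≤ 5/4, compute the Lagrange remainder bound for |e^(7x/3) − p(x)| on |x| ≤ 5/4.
1225*exp(35/12)/288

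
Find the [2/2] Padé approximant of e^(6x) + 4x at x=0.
(39*x**2 + 13*x + 1)/(-9*x**2 + 3*x + 1)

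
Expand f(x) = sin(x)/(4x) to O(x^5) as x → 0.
1/4 - x**2/24 + x**4/480 + O(x**5)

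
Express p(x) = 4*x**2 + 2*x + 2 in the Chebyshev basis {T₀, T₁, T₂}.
(4)T₀ + (2)T₁ + (2)T₂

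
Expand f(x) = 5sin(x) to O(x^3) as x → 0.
5*x + O(x**3)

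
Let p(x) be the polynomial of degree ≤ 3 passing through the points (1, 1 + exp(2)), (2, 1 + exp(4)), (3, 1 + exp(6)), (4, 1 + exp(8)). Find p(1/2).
-5*exp(8)/16 - 35*exp(4)/16 + 1 + 35*exp(2)/16 + 21*exp(6)/16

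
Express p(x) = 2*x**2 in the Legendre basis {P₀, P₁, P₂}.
(2/3)P₀ + (4/3)P₂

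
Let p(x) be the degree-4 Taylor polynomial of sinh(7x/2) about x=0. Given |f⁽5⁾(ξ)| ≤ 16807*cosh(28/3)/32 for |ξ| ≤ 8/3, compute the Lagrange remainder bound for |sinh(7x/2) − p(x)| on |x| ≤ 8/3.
2151296*cosh(28/3)/3645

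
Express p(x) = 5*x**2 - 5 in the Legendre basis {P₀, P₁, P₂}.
(-10/3)P₀ + (10/3)P₂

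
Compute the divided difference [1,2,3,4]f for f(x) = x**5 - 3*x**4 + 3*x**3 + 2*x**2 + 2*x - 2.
38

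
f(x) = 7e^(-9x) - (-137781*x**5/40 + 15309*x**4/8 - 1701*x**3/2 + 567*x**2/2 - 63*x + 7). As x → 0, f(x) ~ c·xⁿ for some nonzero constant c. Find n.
6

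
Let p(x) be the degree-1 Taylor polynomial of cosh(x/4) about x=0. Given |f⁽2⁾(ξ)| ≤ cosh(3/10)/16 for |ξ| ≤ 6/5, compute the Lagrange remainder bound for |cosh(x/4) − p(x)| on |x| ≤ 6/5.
9*cosh(3/10)/200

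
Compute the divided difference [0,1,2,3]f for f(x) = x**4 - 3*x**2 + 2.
6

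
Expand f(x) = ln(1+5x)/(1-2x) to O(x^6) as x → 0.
5*x - 5*x**2/2 + 110*x**3/3 - 995*x**4/12 + 2755*x**5/6 + O(x**6)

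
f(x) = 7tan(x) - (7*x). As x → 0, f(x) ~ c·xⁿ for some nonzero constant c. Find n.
3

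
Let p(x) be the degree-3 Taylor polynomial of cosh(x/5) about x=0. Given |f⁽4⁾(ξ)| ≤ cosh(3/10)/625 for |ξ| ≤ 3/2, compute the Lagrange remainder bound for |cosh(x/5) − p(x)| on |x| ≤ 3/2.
27*cosh(3/10)/80000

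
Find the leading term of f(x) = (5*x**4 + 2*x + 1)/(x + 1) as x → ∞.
5*x**3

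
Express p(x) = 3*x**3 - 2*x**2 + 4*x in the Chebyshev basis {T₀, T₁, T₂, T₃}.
-T₀ + (25/4)T₁ - T₂ + (3/4)T₃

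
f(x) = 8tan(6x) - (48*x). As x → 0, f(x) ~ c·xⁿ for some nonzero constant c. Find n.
3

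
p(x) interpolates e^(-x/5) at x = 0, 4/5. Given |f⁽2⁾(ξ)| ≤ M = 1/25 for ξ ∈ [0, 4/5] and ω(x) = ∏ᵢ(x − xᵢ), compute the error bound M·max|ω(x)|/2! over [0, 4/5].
2/625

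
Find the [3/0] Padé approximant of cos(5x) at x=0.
1 - 25*x**2/2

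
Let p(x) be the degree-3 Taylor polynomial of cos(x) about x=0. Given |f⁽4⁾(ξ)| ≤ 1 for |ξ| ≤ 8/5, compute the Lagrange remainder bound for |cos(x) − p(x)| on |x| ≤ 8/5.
512/1875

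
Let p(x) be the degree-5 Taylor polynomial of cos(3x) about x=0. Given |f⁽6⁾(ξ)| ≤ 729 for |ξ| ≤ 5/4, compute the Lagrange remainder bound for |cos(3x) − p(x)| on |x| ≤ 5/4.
253125/65536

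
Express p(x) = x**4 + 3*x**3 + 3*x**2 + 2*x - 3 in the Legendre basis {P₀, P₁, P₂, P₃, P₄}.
(-9/5)P₀ + (19/5)P₁ + (18/7)P₂ + (6/5)P₃ + (8/35)P₄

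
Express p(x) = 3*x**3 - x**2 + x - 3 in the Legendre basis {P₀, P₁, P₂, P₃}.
(-10/3)P₀ + (14/5)P₁ + (-2/3)P₂ + (6/5)P₃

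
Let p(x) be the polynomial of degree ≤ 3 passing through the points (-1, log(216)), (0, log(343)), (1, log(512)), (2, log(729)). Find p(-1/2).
log(147*2**(1/8)*23544029528901**(1/16)/4)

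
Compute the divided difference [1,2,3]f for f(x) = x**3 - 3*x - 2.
6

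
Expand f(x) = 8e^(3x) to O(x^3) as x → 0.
8 + 24*x + 36*x**2 + O(x**3)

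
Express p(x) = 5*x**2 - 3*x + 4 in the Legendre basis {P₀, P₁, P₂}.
(17/3)P₀ + (-3)P₁ + (10/3)P₂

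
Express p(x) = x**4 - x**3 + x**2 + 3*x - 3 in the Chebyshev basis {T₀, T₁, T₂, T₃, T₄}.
(-17/8)T₀ + (9/4)T₁ + T₂ + (-1/4)T₃ + (1/8)T₄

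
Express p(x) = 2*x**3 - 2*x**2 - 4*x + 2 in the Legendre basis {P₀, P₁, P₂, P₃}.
(4/3)P₀ + (-14/5)P₁ + (-4/3)P₂ + (4/5)P₃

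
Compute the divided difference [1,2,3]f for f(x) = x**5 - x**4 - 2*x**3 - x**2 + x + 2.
52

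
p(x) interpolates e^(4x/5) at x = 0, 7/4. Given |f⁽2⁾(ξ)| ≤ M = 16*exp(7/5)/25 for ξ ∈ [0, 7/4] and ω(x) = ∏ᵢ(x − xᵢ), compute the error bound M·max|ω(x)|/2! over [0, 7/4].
49*exp(7/5)/200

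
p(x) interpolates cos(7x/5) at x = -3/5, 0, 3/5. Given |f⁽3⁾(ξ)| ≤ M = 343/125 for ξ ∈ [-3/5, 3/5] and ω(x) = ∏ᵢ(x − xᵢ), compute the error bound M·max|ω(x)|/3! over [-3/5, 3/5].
343*sqrt(3)/15625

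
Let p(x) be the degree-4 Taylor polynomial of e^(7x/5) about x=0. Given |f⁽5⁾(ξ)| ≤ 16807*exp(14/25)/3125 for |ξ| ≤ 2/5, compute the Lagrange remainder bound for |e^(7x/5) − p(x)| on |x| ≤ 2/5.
67228*exp(14/25)/146484375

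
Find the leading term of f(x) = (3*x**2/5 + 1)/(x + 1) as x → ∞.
3*x/5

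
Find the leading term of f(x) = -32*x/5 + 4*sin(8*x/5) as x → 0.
-1024*x**3/375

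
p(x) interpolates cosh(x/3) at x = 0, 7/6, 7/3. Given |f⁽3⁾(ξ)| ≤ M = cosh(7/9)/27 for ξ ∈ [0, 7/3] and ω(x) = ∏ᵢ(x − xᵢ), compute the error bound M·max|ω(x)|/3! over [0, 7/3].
343*sqrt(3)*cosh(7/9)/157464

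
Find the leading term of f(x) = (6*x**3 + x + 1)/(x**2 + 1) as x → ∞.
6*x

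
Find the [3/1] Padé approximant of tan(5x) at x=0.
125*x**3/3 + 5*x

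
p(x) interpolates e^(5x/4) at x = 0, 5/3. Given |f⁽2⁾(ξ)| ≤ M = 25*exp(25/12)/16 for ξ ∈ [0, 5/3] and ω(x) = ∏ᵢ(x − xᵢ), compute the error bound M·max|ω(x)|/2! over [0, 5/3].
625*exp(25/12)/1152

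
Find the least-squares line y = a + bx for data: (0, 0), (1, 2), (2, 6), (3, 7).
a = 0, b = 5/2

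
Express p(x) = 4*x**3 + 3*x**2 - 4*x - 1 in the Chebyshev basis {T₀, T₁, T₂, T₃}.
(1/2)T₀ - T₁ + (3/2)T₂ + T₃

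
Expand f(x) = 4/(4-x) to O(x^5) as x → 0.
1 + x/4 + x**2/16 + x**3/64 + x**4/256 + O(x**5)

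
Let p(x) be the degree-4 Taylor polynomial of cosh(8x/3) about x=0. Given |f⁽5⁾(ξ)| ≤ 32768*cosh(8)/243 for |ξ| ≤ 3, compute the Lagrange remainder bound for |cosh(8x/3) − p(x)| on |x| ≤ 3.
4096*cosh(8)/15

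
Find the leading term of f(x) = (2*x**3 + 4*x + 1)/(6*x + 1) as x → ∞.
x**2/3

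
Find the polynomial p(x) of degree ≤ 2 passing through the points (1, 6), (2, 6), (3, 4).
-x**2 + 3*x + 4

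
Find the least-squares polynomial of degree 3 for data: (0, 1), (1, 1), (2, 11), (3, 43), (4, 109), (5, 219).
67/63 + (-314/189)x + (-61/126)x² + (103/54)x³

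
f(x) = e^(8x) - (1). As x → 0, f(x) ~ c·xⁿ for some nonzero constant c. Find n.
1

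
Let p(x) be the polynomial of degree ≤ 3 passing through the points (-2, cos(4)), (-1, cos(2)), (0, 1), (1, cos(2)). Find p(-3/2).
cos(2) - 5/16 + 5*cos(4)/16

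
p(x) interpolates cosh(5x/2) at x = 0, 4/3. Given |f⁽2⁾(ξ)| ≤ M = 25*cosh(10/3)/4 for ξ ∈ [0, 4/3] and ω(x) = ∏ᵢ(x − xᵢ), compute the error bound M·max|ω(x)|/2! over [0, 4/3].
25*cosh(10/3)/18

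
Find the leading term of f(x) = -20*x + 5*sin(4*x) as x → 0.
-160*x**3/3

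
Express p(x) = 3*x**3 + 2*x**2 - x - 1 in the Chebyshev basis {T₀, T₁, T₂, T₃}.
(5/4)T₁ + T₂ + (3/4)T₃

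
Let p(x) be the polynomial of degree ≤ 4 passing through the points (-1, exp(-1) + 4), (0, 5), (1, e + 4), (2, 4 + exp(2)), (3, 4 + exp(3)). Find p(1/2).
(-5 + e*(-20*exp(2) + 3*exp(3) + 90*e + 572))*exp(-1)/128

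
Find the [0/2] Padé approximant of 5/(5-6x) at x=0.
1/(1 - 6*x/5)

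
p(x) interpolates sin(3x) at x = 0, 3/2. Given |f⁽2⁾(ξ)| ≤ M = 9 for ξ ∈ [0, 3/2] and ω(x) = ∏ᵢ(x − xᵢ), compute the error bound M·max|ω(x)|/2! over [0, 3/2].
81/32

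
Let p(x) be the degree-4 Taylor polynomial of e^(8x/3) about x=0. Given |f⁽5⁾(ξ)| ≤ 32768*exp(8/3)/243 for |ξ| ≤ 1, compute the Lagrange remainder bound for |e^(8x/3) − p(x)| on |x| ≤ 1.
4096*exp(8/3)/3645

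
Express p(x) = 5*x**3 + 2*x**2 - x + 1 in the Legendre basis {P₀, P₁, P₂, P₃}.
(5/3)P₀ + (2)P₁ + (4/3)P₂ + (2)P₃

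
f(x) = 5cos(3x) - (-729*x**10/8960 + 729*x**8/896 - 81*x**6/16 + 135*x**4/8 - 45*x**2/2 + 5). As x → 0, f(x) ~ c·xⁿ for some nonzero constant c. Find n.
12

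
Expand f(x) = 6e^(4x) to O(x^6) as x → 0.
6 + 24*x + 48*x**2 + 64*x**3 + 64*x**4 + 256*x**5/5 + O(x**6)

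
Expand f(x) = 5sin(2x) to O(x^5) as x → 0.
10*x - 20*x**3/3 + O(x**5)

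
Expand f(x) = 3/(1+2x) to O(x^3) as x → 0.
3 - 6*x + 12*x**2 + O(x**3)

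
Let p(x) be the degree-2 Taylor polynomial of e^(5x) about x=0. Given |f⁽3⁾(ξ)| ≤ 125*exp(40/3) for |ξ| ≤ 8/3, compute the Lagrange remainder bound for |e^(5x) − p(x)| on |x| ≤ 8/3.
32000*exp(40/3)/81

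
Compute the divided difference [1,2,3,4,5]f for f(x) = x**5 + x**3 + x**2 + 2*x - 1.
15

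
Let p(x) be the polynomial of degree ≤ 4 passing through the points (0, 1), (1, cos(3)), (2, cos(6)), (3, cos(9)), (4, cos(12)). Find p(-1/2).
35*cos(12)/128 - 45*cos(9)/32 + 315/128 + 189*cos(6)/64 - 105*cos(3)/32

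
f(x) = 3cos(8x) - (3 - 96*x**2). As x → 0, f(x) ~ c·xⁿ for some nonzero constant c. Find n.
4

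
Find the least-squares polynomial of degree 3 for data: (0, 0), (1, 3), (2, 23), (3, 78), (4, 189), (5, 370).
13/126 + (11/756)x + (-97/252)x² + (82/27)x³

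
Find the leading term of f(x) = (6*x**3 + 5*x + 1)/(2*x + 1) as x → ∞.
3*x**2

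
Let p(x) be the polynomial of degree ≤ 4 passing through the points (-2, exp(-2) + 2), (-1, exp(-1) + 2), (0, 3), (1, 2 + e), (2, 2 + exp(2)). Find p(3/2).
(-5 + 28*e + (186 + 35*exp(2) + 140*e)*exp(2))*exp(-2)/128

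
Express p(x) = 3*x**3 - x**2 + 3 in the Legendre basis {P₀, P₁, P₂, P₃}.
(8/3)P₀ + (9/5)P₁ + (-2/3)P₂ + (6/5)P₃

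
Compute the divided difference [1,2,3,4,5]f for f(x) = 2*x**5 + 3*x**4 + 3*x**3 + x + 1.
33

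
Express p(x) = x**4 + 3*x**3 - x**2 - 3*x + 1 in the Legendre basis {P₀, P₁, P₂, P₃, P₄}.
(13/15)P₀ + (-6/5)P₁ + (-2/21)P₂ + (6/5)P₃ + (8/35)P₄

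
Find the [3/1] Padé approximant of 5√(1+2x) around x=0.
(-5*x**3/8 + 15*x**2/4 + 45*x/4 + 5)/(5*x/4 + 1)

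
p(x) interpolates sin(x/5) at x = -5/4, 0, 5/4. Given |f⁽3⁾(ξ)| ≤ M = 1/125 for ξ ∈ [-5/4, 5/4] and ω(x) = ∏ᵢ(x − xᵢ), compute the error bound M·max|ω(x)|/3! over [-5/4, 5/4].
sqrt(3)/1728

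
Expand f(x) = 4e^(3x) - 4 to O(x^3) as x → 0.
12*x + 18*x**2 + O(x**3)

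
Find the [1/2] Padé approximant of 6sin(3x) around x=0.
18*x/(3*x**2/2 + 1)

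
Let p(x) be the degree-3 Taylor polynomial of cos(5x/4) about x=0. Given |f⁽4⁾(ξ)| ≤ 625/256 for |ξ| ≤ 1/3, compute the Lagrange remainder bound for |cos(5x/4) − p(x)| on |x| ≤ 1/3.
625/497664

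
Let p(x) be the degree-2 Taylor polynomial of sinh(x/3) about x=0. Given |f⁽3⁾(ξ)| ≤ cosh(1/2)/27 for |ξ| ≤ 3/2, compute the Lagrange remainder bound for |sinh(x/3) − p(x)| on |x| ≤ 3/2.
cosh(1/2)/48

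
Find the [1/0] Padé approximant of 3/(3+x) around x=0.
1 - x/3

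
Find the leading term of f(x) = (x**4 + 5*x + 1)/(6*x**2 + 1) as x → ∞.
x**2/6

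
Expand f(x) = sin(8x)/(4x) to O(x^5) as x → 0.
2 - 64*x**2/3 + 1024*x**4/15 + O(x**5)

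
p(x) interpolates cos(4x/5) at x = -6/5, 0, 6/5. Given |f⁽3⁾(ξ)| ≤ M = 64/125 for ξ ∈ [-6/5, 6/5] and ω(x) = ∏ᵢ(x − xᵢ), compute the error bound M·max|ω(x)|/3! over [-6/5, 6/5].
512*sqrt(3)/15625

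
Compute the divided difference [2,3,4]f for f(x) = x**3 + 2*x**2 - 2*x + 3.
11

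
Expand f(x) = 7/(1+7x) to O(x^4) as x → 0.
7 - 49*x + 343*x**2 - 2401*x**3 + O(x**4)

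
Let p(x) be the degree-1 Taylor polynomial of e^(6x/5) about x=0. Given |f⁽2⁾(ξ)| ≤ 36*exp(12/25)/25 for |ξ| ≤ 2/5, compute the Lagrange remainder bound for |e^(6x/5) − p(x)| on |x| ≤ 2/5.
72*exp(12/25)/625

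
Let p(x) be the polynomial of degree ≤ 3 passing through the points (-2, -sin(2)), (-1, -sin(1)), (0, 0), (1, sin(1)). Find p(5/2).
-15*sin(1)/8 + 35*sin(2)/16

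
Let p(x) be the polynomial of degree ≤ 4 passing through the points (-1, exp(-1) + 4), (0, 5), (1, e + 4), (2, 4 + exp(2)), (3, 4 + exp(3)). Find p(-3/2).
(315 + e*(-180*exp(2) + 92 + 35*exp(3) + 378*e))*exp(-1)/128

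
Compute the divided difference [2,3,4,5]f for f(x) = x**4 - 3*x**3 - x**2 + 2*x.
11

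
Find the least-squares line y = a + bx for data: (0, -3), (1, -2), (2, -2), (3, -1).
a = -29/10, b = 3/5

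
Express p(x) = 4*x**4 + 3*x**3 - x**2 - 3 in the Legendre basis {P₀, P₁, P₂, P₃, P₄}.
(-38/15)P₀ + (9/5)P₁ + (34/21)P₂ + (6/5)P₃ + (32/35)P₄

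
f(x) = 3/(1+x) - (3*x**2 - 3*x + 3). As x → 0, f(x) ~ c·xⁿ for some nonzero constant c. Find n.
3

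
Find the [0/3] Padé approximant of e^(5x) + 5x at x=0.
1/(-4625*x**3/6 + 175*x**2/2 - 10*x + 1)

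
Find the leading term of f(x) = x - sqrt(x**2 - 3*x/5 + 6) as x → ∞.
3/10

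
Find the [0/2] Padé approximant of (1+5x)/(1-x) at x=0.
1/(30*x**2 - 6*x + 1)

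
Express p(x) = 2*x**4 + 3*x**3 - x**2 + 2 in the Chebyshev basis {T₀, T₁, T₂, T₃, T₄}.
(9/4)T₀ + (9/4)T₁ + (1/2)T₂ + (3/4)T₃ + (1/4)T₄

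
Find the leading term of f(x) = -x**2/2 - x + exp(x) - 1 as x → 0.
x**3/6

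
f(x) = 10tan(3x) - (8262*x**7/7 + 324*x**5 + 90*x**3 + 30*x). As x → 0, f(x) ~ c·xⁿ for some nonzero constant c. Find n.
9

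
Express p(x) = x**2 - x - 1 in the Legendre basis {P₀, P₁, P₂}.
(-2/3)P₀ - P₁ + (2/3)P₂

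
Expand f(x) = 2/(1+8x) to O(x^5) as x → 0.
2 - 16*x + 128*x**2 - 1024*x**3 + 8192*x**4 + O(x**5)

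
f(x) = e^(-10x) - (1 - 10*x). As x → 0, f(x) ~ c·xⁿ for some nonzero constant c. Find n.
2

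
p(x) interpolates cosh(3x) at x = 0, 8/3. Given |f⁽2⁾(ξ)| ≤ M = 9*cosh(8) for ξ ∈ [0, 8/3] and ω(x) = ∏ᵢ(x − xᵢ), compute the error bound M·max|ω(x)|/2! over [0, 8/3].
8*cosh(8)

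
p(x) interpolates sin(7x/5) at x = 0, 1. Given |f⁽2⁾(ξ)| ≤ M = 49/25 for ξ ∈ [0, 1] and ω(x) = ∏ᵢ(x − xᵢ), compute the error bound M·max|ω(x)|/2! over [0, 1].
49/200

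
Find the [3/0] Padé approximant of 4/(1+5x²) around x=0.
4 - 20*x**2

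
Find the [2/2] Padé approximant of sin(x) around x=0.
x/(x**2/6 + 1)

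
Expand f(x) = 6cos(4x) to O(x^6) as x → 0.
6 - 48*x**2 + 64*x**4 + O(x**6)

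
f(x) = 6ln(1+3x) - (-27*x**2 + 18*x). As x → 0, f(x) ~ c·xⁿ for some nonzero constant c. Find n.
3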